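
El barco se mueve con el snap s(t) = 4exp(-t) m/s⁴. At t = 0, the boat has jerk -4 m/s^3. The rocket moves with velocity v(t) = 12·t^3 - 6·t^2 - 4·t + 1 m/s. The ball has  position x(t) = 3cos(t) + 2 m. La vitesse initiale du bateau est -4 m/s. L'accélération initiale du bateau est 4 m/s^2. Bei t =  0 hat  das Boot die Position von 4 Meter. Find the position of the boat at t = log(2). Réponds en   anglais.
We must find the integral of our snap equation s(t) = 4·exp(-t) 4 times. The antiderivative of snap, with j(0) = -4, gives jerk: j(t) = -4·exp(-t). Taking ∫j(t)dt and applying a(0) = 4, we find a(t) = 4·exp(-t). Taking ∫a(t)dt and applying v(0) = -4, we find v(t) = -4·exp(-t). Integrating velocity and using the initial condition x(0) = 4, we get x(t) = 4·exp(-t). Using x(t) = 4·exp(-t) and substituting t = log(2), we find x = 2.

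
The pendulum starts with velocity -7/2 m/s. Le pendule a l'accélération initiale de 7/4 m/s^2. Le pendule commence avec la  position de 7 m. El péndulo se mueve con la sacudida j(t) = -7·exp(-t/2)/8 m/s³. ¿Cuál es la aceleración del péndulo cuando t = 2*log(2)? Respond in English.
We need to integrate our jerk equation j(t) = -7·exp(-t/2)/8 1 time. Integrating jerk and using the initial condition a(0) = 7/4, we get a(t) = 7·exp(-t/2)/4. Using a(t) = 7·exp(-t/2)/4 and substituting t = 2*log(2), we find a = 7/8.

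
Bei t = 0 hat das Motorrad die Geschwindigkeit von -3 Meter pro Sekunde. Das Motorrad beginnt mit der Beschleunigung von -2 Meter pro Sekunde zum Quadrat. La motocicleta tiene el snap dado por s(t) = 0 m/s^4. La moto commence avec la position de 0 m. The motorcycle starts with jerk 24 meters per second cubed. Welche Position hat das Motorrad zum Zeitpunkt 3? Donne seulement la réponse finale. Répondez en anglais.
At t = 3, x = 90.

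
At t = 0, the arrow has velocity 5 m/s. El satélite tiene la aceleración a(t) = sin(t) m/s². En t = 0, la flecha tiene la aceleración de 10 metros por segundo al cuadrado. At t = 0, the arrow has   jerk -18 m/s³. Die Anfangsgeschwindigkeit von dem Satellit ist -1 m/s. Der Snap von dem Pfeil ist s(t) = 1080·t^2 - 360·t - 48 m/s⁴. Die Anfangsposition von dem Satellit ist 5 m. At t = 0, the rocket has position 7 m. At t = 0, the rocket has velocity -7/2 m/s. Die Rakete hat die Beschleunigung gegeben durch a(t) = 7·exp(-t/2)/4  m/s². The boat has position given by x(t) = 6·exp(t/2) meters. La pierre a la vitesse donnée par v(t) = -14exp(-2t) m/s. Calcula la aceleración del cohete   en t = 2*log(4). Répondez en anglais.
From the given acceleration equation a(t) = 7·exp(-t/2)/4, we substitute t = 2*log(4) to get a = 7/16.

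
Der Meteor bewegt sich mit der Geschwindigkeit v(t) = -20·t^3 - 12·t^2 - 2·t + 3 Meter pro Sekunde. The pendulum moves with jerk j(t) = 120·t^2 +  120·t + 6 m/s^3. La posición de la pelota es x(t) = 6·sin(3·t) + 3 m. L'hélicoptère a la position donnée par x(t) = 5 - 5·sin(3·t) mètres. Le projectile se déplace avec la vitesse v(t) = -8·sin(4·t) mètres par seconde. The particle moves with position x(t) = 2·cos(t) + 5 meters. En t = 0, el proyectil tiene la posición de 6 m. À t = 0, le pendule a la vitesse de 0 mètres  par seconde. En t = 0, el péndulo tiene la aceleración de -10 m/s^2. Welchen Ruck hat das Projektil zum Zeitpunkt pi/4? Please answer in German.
Ausgehend von der Geschwindigkeit v(t) = -8·sin(4·t), nehmen wir 2 Ableitungen. Mit d/dt von v(t) finden wir a(t) = -32·cos(4·t). Die Ableitung von der Beschleunigung ergibt den Ruck: j(t) = 128·sin(4·t). Mit j(t) = 128·sin(4·t) und Einsetzen von t = pi/4, finden wir j = 0.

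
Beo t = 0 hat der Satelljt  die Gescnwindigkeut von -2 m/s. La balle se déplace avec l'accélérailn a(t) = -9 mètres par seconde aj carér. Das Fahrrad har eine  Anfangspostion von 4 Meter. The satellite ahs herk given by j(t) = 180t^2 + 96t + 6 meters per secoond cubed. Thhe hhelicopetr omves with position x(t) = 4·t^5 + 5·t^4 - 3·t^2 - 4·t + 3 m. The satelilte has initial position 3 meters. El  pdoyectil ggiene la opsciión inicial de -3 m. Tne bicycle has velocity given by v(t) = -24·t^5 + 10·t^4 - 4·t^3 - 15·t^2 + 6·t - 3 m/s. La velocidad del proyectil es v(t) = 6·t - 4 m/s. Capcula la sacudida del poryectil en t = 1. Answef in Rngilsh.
To solve this, we need to take 2 derivatives of our velocity equation v(t) = 6·t - 4. Differentiating velocity, we get acceleration: a(t) = 6. The derivative of acceleration gives jerk: j(t) = 0. From the given jerk equation j(t) = 0, we substitute t = 1 to get j = 0.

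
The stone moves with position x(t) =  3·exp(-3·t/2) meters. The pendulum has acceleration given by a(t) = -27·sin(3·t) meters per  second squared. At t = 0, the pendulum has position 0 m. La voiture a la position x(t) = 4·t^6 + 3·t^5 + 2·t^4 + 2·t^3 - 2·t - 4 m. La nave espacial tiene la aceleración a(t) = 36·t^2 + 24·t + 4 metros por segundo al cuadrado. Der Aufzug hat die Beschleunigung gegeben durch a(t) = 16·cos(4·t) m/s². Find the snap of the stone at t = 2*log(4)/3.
We must differentiate our position equation x(t) = 3·exp(-3·t/2) 4 times. Differentiating position, we get velocity: v(t) = -9·exp(-3·t/2)/2. Differentiating velocity, we get acceleration: a(t) = 27·exp(-3·t/2)/4. Taking d/dt of a(t), we find j(t) = -81·exp(-3·t/2)/8. Differentiating jerk, we get snap: s(t) = 243·exp(-3·t/2)/16. From the given snap equation s(t) = 243·exp(-3·t/2)/16, we substitute t = 2*log(4)/3 to get s = 243/64.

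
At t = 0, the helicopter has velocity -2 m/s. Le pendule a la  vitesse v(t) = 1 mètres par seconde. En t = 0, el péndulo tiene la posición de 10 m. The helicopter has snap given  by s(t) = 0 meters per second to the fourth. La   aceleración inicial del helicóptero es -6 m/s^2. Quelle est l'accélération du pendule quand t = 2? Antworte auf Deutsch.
Wir müssen unsere Gleichung für die Geschwindigkeit v(t) = 1 1-mal ableiten. Die Ableitung von der Geschwindigkeit ergibt die Beschleunigung: a(t) = 0. Mit a(t) = 0 und Einsetzen von t = 2, finden wir a = 0.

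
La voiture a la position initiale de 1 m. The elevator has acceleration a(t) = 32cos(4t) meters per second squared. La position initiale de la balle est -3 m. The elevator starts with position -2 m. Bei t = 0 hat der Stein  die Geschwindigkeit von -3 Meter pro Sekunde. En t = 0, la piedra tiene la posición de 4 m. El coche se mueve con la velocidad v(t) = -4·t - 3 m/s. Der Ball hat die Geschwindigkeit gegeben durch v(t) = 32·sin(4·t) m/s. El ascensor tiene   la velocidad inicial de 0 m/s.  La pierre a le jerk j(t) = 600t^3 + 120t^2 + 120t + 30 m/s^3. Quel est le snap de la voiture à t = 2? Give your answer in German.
Wir müssen unsere Gleichung für die Geschwindigkeit v(t) = -4·t - 3 3-mal ableiten. Die Ableitung von der Geschwindigkeit ergibt die Beschleunigung: a(t) = -4. Mit d/dt von a(t) finden wir j(t) = 0. Die Ableitung von dem Ruck ergibt den Snap: s(t) = 0. Wir haben den Snap s(t) = 0. Durch Einsetzen von t = 2: s(2) = 0.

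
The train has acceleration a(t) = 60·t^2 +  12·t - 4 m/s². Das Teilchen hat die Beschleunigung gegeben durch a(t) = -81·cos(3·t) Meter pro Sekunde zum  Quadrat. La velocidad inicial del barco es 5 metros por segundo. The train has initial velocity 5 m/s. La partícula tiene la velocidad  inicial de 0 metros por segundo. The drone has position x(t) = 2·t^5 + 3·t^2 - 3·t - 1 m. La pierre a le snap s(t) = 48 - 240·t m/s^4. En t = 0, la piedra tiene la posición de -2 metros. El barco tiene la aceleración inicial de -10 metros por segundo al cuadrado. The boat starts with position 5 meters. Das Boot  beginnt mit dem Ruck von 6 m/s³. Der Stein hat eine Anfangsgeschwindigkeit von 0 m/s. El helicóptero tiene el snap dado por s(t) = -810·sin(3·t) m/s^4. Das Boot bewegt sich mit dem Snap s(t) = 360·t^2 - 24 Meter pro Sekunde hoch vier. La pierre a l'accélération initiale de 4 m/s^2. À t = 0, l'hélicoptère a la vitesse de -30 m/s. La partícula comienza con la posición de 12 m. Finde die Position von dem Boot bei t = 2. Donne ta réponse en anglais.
We need to integrate our snap equation s(t) = 360·t^2 - 24 4 times. Finding the antiderivative of s(t) and using j(0) = 6: j(t) = 120·t^3 - 24·t + 6. Taking ∫j(t)dt and applying a(0) = -10, we find a(t) = 30·t^4 - 12·t^2 + 6·t - 10. Taking ∫a(t)dt and applying v(0) = 5, we find v(t) = 6·t^5 - 4·t^3 + 3·t^2 - 10·t + 5. Finding the integral of v(t) and using x(0) = 5: x(t) = t^6 - t^4 + t^3 - 5·t^2 + 5·t + 5. Using x(t) = t^6 - t^4 + t^3 - 5·t^2 + 5·t + 5 and substituting t = 2, we find x = 51.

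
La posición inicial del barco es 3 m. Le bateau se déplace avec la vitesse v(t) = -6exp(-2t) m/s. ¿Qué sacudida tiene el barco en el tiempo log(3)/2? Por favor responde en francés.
Pour résoudre ceci, nous devons prendre 2 dérivées de notre équation de la vitesse v(t) = -6·exp(-2·t). En prenant d/dt de v(t), nous trouvons a(t) = 12·exp(-2·t). En dérivant l'accélération, nous obtenons le jerk: j(t) = -24·exp(-2·t). Nous avons le jerk j(t) = -24·exp(-2·t). En substituant t = log(3)/2: j(log(3)/2) = -8.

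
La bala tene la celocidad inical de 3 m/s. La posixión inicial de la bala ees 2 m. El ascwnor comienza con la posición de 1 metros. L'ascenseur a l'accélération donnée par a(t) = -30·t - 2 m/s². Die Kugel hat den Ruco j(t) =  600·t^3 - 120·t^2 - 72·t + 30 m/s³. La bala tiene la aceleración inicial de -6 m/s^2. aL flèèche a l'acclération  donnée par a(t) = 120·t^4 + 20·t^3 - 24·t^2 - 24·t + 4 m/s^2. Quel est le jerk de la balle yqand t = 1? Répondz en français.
En utilisant j(t) = 600·t^3 - 120·t^2 - 72·t + 30 et en substituant t = 1, nous trouvons j = 438.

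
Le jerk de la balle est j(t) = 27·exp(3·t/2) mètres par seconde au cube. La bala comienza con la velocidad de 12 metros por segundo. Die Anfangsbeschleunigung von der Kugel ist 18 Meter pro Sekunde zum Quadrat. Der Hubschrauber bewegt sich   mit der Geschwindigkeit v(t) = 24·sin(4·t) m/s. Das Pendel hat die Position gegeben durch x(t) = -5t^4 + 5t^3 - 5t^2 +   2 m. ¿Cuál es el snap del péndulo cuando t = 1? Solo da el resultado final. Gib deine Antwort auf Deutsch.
Die Antwort ist -120.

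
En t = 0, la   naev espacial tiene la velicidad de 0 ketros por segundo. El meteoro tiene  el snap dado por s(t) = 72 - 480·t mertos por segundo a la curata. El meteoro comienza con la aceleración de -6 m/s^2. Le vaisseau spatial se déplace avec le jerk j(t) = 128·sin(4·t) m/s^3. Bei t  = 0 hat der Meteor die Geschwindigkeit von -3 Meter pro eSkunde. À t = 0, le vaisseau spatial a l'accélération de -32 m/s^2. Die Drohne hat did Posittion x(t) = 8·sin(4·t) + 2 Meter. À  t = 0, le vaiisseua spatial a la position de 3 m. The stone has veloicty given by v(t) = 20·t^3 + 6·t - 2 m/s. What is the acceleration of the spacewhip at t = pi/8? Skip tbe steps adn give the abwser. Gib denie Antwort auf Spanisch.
La aceleración en t = pi/8 es a = 0.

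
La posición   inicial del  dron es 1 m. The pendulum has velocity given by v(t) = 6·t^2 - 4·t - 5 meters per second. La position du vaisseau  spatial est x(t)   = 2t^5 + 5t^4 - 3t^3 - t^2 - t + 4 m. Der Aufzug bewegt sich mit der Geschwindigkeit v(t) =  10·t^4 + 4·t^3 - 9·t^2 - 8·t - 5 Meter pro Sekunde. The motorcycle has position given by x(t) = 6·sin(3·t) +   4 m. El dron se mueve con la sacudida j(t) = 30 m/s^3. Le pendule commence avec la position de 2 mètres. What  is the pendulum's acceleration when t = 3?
To solve this, we need to take 1 derivative of our velocity equation v(t) = 6·t^2 - 4·t - 5. The derivative of velocity gives acceleration: a(t) = 12·t - 4. Using a(t) = 12·t - 4 and substituting t = 3, we find a = 32.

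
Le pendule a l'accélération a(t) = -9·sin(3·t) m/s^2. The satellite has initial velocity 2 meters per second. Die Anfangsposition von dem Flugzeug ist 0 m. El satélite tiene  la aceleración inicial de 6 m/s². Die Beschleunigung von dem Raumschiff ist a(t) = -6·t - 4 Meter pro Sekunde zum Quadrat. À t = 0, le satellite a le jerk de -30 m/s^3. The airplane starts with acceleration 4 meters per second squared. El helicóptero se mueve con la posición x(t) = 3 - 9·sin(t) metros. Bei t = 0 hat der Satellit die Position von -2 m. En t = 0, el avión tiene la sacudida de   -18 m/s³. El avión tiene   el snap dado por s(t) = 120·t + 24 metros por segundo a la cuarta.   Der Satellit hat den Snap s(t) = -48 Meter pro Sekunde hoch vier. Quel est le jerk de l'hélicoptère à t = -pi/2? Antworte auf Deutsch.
Wir müssen unsere Gleichung für die Position x(t) = 3 - 9·sin(t) 3-mal ableiten. Die Ableitung von der Position ergibt die Geschwindigkeit: v(t) = -9·cos(t). Durch Ableiten von der Geschwindigkeit erhalten wir die Beschleunigung: a(t) = 9·sin(t). Mit d/dt von a(t) finden wir j(t) = 9·cos(t). Mit j(t) = 9·cos(t) und Einsetzen von t = -pi/2, finden wir j = 0.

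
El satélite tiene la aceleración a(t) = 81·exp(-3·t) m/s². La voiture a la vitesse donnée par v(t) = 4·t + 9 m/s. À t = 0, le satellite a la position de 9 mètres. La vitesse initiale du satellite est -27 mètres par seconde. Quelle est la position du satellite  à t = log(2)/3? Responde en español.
Debemos encontrar la integral de nuestra ecuación de la aceleración a(t) = 81·exp(-3·t) 2 veces. Integrando la aceleración y usando la condición inicial v(0) = -27, obtenemos v(t) = -27·exp(-3·t). Integrando la velocidad y usando la condición inicial x(0) = 9, obtenemos x(t) = 9·exp(-3·t). De la ecuación de la posición x(t) = 9·exp(-3·t), sustituimos t = log(2)/3 para obtener x = 9/2.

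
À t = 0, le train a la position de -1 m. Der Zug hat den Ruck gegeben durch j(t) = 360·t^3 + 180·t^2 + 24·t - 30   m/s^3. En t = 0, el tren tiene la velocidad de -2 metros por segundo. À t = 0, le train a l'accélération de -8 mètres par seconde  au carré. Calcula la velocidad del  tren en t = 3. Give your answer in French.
En partant du jerk j(t) = 360·t^3 + 180·t^2 + 24·t - 30, nous prenons 2 primitives. L'intégrale du jerk, avec a(0) = -8, donne l'accélération: a(t) = 90·t^4 + 60·t^3 + 12·t^2 - 30·t - 8. En prenant ∫a(t)dt et en appliquant v(0) = -2, nous trouvons v(t) = 18·t^5 + 15·t^4 + 4·t^3 - 15·t^2 - 8·t - 2. Nous avons la vitesse v(t) = 18·t^5 + 15·t^4 + 4·t^3 - 15·t^2 - 8·t - 2. En substituant t = 3: v(3) = 5536.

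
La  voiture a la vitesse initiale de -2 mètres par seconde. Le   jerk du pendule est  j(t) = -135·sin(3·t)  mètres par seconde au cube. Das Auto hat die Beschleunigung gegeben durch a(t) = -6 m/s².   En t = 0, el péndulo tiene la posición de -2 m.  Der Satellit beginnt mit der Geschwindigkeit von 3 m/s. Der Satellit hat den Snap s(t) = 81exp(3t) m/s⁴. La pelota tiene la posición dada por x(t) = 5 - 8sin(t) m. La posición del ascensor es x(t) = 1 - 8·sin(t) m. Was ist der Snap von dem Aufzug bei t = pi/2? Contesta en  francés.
Pour résoudre ceci, nous devons prendre 4 dérivées de notre équation de la position x(t) = 1 - 8·sin(t). En prenant d/dt de x(t), nous trouvons v(t) = -8·cos(t). En prenant d/dt de v(t), nous trouvons a(t) = 8·sin(t). En dérivant l'accélération, nous obtenons le jerk: j(t) = 8·cos(t). En prenant d/dt de j(t), nous trouvons s(t) = -8·sin(t). En utilisant s(t) = -8·sin(t) et en substituant t = pi/2, nous trouvons s = -8.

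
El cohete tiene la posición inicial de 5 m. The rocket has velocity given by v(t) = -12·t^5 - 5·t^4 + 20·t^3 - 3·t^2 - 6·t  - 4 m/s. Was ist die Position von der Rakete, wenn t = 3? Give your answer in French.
Nous devons intégrer notre équation de la vitesse v(t) = -12·t^5 - 5·t^4 + 20·t^3 - 3·t^2 - 6·t - 4 1 fois. La primitive de la vitesse, avec x(0) = 5, donne la position: x(t) = -2·t^6 - t^5 + 5·t^4 - t^3 - 3·t^2 - 4·t + 5. Nous avons la position x(t) = -2·t^6 - t^5 + 5·t^4 - t^3 - 3·t^2 - 4·t + 5. En substituant t = 3: x(3) = -1357.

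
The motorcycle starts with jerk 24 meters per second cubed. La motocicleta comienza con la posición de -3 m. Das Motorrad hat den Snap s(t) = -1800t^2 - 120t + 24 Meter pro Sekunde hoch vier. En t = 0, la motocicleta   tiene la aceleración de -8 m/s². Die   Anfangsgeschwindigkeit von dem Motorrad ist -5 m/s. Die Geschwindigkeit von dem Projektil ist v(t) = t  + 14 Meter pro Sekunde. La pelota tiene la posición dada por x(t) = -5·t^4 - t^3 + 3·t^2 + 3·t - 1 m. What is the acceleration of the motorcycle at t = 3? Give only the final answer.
The acceleration at t = 3 is a = -12518.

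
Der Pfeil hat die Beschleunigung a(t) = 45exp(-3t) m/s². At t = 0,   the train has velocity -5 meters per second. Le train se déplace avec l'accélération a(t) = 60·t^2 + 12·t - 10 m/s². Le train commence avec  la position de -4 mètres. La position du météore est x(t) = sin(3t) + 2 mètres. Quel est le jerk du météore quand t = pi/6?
En partant de la position x(t) = sin(3·t) + 2, nous prenons 3 dérivées. La dérivée de la position donne la vitesse: v(t) = 3·cos(3·t). En dérivant la vitesse, nous obtenons l'accélération: a(t) = -9·sin(3·t). En dérivant l'accélération, nous obtenons le jerk: j(t) = -27·cos(3·t). Nous avons le jerk j(t) = -27·cos(3·t). En substituant t = pi/6: j(pi/6) = 0.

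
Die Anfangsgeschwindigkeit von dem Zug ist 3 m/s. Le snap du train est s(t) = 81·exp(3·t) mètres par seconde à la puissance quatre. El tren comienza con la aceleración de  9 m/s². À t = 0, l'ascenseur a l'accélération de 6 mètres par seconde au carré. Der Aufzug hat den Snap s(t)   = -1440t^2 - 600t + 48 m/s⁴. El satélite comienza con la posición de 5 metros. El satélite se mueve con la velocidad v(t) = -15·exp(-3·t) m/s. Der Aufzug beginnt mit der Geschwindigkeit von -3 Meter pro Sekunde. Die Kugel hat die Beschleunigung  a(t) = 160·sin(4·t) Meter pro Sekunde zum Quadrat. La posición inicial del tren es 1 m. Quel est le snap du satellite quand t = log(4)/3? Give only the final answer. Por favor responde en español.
La respuesta es 405/4.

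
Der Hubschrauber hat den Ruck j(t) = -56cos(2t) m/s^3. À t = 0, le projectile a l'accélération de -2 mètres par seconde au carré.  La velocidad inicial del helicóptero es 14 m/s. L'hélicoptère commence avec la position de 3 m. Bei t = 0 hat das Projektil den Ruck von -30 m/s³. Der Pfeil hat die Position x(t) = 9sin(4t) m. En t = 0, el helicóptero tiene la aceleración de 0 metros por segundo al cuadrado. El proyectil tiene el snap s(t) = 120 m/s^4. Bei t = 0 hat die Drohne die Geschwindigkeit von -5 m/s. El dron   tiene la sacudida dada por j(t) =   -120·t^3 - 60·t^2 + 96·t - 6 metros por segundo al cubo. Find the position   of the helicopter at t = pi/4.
We must find the antiderivative of our jerk equation j(t) = -56·cos(2·t) 3 times. Finding the antiderivative of j(t) and using a(0) = 0: a(t) = -28·sin(2·t). Finding the antiderivative of a(t) and using v(0) = 14: v(t) = 14·cos(2·t). Finding the integral of v(t) and using x(0) = 3: x(t) = 7·sin(2·t) + 3. We have position x(t) = 7·sin(2·t) + 3. Substituting t = pi/4: x(pi/4) = 10.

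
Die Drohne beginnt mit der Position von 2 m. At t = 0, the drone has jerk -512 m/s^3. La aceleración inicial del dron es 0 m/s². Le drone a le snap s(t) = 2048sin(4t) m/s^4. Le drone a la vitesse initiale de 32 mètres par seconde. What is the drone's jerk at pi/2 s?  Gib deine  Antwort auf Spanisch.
Debemos encontrar la integral de nuestra ecuación del snap s(t) = 2048·sin(4·t) 1 vez. Tomando ∫s(t)dt y aplicando j(0) = -512, encontramos j(t) = -512·cos(4·t). De la ecuación de la sacudida j(t) = -512·cos(4·t), sustituimos t = pi/2 para obtener j = -512.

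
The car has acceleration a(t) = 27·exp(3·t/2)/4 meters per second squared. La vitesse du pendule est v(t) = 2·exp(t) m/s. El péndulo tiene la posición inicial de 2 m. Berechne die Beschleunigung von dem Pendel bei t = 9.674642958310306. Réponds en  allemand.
Wir müssen unsere Gleichung für die Geschwindigkeit v(t) = 2·exp(t) 1-mal ableiten. Durch Ableiten von der Geschwindigkeit erhalten wir die Beschleunigung: a(t) = 2·exp(t). Wir haben die Beschleunigung a(t) = 2·exp(t). Durch Einsetzen von t = 9.674642958310306: a(9.674642958310306) = 31818.0856702415.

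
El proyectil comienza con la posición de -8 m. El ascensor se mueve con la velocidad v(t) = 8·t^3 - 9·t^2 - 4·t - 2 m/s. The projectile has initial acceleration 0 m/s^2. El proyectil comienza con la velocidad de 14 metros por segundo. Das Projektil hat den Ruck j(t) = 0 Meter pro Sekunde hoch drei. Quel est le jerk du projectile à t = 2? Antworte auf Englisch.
Using j(t) = 0 and substituting t = 2, we find j = 0.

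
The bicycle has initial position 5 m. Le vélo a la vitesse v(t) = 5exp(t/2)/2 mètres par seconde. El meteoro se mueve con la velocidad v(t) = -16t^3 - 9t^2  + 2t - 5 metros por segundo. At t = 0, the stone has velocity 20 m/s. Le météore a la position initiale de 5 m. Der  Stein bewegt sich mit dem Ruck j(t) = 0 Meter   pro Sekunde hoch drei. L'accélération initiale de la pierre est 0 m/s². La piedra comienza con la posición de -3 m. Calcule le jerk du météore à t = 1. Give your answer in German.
Ausgehend von der Geschwindigkeit v(t) = -16·t^3 - 9·t^2 + 2·t - 5, nehmen wir 2 Ableitungen. Mit d/dt von v(t) finden wir a(t) = -48·t^2 - 18·t + 2. Durch Ableiten von der Beschleunigung erhalten wir den Ruck: j(t) = -96·t - 18. Wir haben den Ruck j(t) = -96·t - 18. Durch Einsetzen von t = 1: j(1) = -114.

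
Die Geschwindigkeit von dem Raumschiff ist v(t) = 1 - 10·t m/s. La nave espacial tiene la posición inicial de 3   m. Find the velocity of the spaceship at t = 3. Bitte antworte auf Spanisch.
Usando v(t) = 1 - 10·t y sustituyendo t = 3, encontramos v = -29.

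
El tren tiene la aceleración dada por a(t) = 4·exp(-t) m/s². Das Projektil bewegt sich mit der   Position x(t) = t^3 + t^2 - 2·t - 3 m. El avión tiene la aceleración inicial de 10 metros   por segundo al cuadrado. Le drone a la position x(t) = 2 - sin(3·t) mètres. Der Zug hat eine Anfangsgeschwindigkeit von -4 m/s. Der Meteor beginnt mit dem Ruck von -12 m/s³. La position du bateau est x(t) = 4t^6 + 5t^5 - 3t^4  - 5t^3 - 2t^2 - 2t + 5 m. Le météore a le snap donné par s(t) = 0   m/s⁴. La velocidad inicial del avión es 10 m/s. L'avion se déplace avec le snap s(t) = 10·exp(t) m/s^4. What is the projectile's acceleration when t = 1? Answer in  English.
Starting from position x(t) = t^3 + t^2 - 2·t - 3, we take 2 derivatives. Taking d/dt of x(t), we find v(t) = 3·t^2 + 2·t - 2. Taking d/dt of v(t), we find a(t) = 6·t + 2. Using a(t) = 6·t + 2 and substituting t = 1, we find a = 8.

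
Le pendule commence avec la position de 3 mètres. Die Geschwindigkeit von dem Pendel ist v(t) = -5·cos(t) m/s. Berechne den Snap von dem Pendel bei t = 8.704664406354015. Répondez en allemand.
Um dies zu lösen, müssen wir 3 Ableitungen unserer Gleichung für die Geschwindigkeit v(t) = -5·cos(t) nehmen. Die Ableitung von der Geschwindigkeit ergibt die Beschleunigung: a(t) = 5·sin(t). Durch Ableiten von der Beschleunigung erhalten wir den Ruck: j(t) = 5·cos(t). Mit d/dt von j(t) finden wir s(t) = -5·sin(t). Wir haben den Snap s(t) = -5·sin(t). Durch Einsetzen von t = 8.704664406354015: s(8.704664406354015) = -3.29735019290039.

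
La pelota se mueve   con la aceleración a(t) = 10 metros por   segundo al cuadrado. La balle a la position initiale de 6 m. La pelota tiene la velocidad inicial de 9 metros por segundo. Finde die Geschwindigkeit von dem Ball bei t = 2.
Um dies zu lösen, müssen wir 1 Integral unserer Gleichung für die Beschleunigung a(t) = 10 finden. Mit ∫a(t)dt und Anwendung von v(0) = 9, finden wir v(t) = 10·t + 9. Mit v(t) = 10·t + 9 und Einsetzen von t = 2, finden wir v = 29.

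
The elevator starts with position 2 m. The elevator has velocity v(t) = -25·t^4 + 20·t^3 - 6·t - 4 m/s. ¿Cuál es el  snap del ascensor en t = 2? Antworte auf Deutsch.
Wir müssen unsere Gleichung für die Geschwindigkeit v(t) = -25·t^4 + 20·t^3 - 6·t - 4 3-mal ableiten. Die Ableitung von der Geschwindigkeit ergibt die Beschleunigung: a(t) = -100·t^3 + 60·t^2 - 6. Mit d/dt von a(t) finden wir j(t) = -300·t^2 + 120·t. Durch Ableiten von dem Ruck erhalten wir den Snap: s(t) = 120 - 600·t. Mit s(t) = 120 - 600·t und Einsetzen von t = 2, finden wir s = -1080.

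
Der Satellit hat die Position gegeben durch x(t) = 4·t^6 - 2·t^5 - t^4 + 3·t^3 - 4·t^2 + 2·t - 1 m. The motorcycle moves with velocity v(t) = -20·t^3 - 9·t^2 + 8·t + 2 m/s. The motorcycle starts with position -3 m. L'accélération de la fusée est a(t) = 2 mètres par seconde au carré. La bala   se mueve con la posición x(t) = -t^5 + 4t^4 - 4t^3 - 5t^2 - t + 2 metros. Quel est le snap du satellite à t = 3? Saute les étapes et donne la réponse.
La réponse est 12216.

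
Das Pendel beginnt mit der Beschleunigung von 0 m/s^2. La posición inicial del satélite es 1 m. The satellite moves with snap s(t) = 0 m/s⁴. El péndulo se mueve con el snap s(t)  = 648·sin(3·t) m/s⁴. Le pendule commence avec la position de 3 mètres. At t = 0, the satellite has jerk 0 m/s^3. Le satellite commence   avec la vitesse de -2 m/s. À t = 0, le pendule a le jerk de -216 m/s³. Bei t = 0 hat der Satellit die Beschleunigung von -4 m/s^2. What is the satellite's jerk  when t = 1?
We must find the integral of our snap equation s(t) = 0 1 time. The integral of snap, with j(0) = 0, gives jerk: j(t) = 0. Using j(t) = 0 and substituting t = 1, we find j = 0.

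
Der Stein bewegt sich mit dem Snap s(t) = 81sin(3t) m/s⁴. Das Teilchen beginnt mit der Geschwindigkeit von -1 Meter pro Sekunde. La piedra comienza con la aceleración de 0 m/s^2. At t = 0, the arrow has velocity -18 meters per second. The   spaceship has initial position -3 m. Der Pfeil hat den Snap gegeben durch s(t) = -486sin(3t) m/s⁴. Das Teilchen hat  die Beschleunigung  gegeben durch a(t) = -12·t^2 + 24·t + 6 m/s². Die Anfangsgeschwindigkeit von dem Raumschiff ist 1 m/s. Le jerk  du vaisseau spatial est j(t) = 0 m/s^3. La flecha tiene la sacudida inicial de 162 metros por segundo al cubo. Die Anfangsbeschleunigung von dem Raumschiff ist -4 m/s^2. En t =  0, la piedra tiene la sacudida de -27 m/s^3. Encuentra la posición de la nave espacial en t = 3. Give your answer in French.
Nous devons intégrer notre équation du jerk j(t) = 0 3 fois. En prenant ∫j(t)dt et en appliquant a(0) = -4, nous trouvons a(t) = -4. La primitive de l'accélération est la vitesse. En utilisant v(0) = 1, nous obtenons v(t) = 1 - 4·t. La primitive de la vitesse est la position. En utilisant x(0) = -3, nous obtenons x(t) = -2·t^2 + t - 3. Nous avons la position x(t) = -2·t^2 + t - 3. En substituant t = 3: x(3) = -18.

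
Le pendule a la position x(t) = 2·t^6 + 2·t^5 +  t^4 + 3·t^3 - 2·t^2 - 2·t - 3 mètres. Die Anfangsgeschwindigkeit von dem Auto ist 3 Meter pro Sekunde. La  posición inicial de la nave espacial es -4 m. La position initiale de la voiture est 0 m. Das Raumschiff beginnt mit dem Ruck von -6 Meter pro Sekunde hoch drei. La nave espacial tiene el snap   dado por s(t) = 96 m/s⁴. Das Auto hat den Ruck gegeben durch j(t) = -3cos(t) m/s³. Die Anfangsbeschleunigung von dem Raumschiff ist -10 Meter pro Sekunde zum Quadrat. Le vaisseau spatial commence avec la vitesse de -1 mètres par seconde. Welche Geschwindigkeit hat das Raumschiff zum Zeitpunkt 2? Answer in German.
Um dies zu lösen, müssen wir 3 Integrale unserer Gleichung für den Snap s(t) = 96 finden. Das Integral von dem Snap, mit j(0) = -6, ergibt den Ruck: j(t) = 96·t - 6. Durch Integration von dem Ruck und Verwendung der Anfangsbedingung a(0) = -10, erhalten wir a(t) = 48·t^2 - 6·t - 10. Durch Integration von der Beschleunigung und Verwendung der Anfangsbedingung v(0) = -1, erhalten wir v(t) = 16·t^3 - 3·t^2 - 10·t - 1. Mit v(t) = 16·t^3 - 3·t^2 - 10·t - 1 und Einsetzen von t = 2, finden wir v = 95.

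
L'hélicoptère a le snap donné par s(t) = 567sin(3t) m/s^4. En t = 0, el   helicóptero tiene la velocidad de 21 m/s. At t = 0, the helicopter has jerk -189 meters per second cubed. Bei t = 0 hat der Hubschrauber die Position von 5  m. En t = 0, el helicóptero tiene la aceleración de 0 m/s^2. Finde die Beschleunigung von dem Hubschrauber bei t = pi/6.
Um dies zu lösen, müssen wir 2 Integrale unserer Gleichung für den Snap s(t) = 567·sin(3·t) finden. Das Integral von dem Snap ist der Ruck. Mit j(0) = -189 erhalten wir j(t) = -189·cos(3·t). Durch Integration von dem Ruck und Verwendung der Anfangsbedingung a(0) = 0, erhalten wir a(t) = -63·sin(3·t). Aus der Gleichung für die Beschleunigung a(t) = -63·sin(3·t), setzen wir t = pi/6 ein und erhalten a = -63.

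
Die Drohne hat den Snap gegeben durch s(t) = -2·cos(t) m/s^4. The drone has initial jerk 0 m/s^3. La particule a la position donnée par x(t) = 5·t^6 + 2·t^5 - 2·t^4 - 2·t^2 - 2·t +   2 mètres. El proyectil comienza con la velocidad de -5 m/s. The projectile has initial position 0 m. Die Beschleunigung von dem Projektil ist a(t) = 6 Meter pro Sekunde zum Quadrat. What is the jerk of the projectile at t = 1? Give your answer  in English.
We must differentiate our acceleration equation a(t) = 6 1 time. Differentiating acceleration, we get jerk: j(t) = 0. We have jerk j(t) = 0. Substituting t = 1: j(1) = 0.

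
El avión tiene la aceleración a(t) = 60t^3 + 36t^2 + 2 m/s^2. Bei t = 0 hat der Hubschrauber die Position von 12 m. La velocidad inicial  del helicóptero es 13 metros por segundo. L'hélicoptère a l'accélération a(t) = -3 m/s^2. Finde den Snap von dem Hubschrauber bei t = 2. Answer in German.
Um dies zu lösen, müssen wir 2 Ableitungen unserer Gleichung für die Beschleunigung a(t) = -3 nehmen. Die Ableitung von der Beschleunigung ergibt den Ruck: j(t) = 0. Durch Ableiten von dem Ruck erhalten wir den Snap: s(t) = 0. Aus der Gleichung für den Snap s(t) = 0, setzen wir t = 2 ein und erhalten s = 0.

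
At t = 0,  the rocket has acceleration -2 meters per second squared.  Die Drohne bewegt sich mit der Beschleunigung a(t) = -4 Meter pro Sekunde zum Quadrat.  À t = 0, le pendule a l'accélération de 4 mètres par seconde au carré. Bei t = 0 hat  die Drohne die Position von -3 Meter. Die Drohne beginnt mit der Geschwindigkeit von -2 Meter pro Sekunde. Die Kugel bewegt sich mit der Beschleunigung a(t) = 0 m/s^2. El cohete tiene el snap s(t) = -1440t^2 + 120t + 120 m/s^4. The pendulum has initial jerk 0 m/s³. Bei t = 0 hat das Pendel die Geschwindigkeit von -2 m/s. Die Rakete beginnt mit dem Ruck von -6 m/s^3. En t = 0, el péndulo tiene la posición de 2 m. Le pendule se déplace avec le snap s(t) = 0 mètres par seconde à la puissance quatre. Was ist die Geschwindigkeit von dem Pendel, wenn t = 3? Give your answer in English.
We need to integrate our snap equation s(t) = 0 3 times. Finding the antiderivative of s(t) and using j(0) = 0: j(t) = 0. The antiderivative of jerk, with a(0) = 4, gives acceleration: a(t) = 4. Integrating acceleration and using the initial condition v(0) = -2, we get v(t) = 4·t - 2. Using v(t) = 4·t - 2 and substituting t = 3, we find v = 10.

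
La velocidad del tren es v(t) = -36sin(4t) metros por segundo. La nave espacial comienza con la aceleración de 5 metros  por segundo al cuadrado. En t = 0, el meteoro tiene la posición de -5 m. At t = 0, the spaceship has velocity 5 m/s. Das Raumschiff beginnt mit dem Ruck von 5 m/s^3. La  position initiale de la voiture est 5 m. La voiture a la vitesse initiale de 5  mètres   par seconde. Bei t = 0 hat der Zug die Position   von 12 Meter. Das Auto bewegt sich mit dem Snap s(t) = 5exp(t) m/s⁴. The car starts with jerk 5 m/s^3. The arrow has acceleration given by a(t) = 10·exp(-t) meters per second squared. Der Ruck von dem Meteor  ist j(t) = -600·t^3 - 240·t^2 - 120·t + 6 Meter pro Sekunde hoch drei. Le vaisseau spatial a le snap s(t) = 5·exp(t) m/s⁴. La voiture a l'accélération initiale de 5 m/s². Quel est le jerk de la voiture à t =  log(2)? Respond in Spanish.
Debemos encontrar la integral de nuestra ecuación del snap s(t) = 5·exp(t) 1 vez. Integrando el snap y usando la condición inicial j(0) = 5, obtenemos j(t) = 5·exp(t). De la ecuación de la sacudida j(t) = 5·exp(t), sustituimos t = log(2) para obtener j = 10.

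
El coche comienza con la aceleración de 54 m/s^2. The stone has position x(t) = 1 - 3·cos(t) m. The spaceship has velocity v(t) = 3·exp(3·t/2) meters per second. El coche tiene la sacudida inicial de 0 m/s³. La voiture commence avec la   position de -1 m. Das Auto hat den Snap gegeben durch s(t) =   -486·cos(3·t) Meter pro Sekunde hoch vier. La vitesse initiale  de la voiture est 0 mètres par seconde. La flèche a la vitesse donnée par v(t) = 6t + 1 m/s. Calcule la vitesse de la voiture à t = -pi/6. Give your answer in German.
Wir müssen das Integral unserer Gleichung für den Snap s(t) = -486·cos(3·t) 3-mal finden. Die Stammfunktion von dem Snap ist der Ruck. Mit j(0) = 0 erhalten wir j(t) = -162·sin(3·t). Das Integral von dem Ruck, mit a(0) = 54, ergibt die Beschleunigung: a(t) = 54·cos(3·t). Das Integral von der Beschleunigung, mit v(0) = 0, ergibt die Geschwindigkeit: v(t) = 18·sin(3·t). Mit v(t) = 18·sin(3·t) und Einsetzen von t = -pi/6, finden wir v = -18.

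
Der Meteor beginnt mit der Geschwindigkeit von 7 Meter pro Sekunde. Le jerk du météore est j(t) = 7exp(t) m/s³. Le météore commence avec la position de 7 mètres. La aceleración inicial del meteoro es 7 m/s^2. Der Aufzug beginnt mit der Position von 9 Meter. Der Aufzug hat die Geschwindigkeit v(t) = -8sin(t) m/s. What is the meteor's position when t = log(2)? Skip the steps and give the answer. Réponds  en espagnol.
La respuesta es 14.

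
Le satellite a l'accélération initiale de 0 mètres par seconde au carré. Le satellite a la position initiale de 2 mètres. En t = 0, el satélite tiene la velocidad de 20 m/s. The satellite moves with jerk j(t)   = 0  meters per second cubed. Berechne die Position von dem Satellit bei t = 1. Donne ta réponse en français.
Pour résoudre ceci, nous devons prendre 3 primitives de notre équation du jerk j(t) = 0. En intégrant le jerk et en utilisant la condition initiale a(0) = 0, nous obtenons a(t) = 0. L'intégrale de l'accélération est la vitesse. En utilisant v(0) = 20, nous obtenons v(t) = 20. En prenant ∫v(t)dt et en appliquant x(0) = 2, nous trouvons x(t) = 20·t + 2. De l'équation de la position x(t) = 20·t + 2, nous substituons t = 1 pour obtenir x = 22.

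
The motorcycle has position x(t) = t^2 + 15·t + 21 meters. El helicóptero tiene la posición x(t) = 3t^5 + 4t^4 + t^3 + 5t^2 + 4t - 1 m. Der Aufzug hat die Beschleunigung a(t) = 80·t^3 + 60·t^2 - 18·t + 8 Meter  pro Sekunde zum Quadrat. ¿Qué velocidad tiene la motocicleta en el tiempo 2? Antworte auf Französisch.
En partant de la position x(t) = t^2 + 15·t + 21, nous prenons 1 dérivée. La dérivée de la position donne la vitesse: v(t) = 2·t + 15. De l'équation de la vitesse v(t) = 2·t + 15, nous substituons t = 2 pour obtenir v = 19.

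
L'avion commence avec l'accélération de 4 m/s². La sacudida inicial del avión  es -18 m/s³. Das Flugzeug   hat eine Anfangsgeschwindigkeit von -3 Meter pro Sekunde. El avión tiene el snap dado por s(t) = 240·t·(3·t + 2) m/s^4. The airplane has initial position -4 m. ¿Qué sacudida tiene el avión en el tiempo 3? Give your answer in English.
To find the answer, we compute 1 antiderivative of s(t) = 240·t·(3·t + 2). The integral of snap is jerk. Using j(0) = -18, we get j(t) = 240·t^3 + 240·t^2 - 18. We have jerk j(t) = 240·t^3 + 240·t^2 - 18. Substituting t = 3: j(3) = 8622.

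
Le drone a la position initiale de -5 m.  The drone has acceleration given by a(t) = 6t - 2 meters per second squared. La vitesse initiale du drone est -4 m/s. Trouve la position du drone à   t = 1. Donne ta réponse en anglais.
We must find the antiderivative of our acceleration equation a(t) = 6·t - 2 2 times. Finding the integral of a(t) and using v(0) = -4: v(t) = 3·t^2 - 2·t - 4. The antiderivative of velocity is position. Using x(0) = -5, we get x(t) = t^3 - t^2 - 4·t - 5. Using x(t) = t^3 - t^2 - 4·t - 5 and substituting t = 1, we find x = -9.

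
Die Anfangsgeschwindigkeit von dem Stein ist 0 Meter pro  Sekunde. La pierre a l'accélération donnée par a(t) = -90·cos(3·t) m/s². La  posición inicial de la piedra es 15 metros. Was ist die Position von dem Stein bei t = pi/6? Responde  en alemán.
Wir müssen das Integral unserer Gleichung für die Beschleunigung a(t) = -90·cos(3·t) 2-mal finden. Durch Integration von der Beschleunigung und Verwendung der Anfangsbedingung v(0) = 0, erhalten wir v(t) = -30·sin(3·t). Das Integral von der Geschwindigkeit ist die Position. Mit x(0) = 15 erhalten wir x(t) = 10·cos(3·t) + 5. Wir haben die Position x(t) = 10·cos(3·t) + 5. Durch Einsetzen von t = pi/6: x(pi/6) = 5.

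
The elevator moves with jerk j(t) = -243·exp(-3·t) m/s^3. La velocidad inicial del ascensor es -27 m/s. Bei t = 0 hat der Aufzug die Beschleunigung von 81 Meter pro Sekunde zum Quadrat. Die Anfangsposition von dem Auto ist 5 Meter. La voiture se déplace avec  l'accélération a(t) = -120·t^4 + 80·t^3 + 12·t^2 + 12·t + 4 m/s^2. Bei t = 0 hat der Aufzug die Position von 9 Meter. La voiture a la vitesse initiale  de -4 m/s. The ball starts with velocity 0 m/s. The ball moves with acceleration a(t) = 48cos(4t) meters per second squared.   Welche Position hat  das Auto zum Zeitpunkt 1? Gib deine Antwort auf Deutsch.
Wir müssen das Integral unserer Gleichung für die Beschleunigung a(t) = -120·t^4 + 80·t^3 + 12·t^2 + 12·t + 4 2-mal finden. Das Integral von der Beschleunigung ist die Geschwindigkeit. Mit v(0) = -4 erhalten wir v(t) = -24·t^5 + 20·t^4 + 4·t^3 + 6·t^2 + 4·t - 4. Durch Integration von der Geschwindigkeit und Verwendung der Anfangsbedingung x(0) = 5, erhalten wir x(t) = -4·t^6 + 4·t^5 + t^4 + 2·t^3 + 2·t^2 - 4·t + 5. Aus der Gleichung für die Position x(t) = -4·t^6 + 4·t^5 + t^4 + 2·t^3 + 2·t^2 - 4·t + 5, setzen wir t = 1 ein und erhalten x = 6.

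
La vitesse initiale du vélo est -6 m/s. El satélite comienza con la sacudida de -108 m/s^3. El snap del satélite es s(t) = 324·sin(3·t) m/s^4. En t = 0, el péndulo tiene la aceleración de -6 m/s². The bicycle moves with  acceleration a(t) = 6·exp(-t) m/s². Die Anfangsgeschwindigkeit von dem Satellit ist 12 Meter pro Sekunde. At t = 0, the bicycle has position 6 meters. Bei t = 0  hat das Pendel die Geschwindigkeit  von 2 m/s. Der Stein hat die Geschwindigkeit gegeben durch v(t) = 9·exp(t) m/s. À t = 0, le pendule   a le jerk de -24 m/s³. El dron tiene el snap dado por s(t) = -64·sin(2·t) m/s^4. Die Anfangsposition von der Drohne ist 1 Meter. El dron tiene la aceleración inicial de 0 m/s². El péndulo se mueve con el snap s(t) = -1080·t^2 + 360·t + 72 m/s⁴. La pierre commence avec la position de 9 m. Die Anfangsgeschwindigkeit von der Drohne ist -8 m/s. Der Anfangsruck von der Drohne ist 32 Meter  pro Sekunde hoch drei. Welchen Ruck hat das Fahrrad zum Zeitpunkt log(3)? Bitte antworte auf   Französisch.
Pour résoudre ceci, nous devons prendre 1 dérivée de notre équation de l'accélération a(t) = 6·exp(-t). En dérivant l'accélération, nous obtenons le jerk: j(t) = -6·exp(-t). En utilisant j(t) = -6·exp(-t) et en substituant t = log(3), nous trouvons j = -2.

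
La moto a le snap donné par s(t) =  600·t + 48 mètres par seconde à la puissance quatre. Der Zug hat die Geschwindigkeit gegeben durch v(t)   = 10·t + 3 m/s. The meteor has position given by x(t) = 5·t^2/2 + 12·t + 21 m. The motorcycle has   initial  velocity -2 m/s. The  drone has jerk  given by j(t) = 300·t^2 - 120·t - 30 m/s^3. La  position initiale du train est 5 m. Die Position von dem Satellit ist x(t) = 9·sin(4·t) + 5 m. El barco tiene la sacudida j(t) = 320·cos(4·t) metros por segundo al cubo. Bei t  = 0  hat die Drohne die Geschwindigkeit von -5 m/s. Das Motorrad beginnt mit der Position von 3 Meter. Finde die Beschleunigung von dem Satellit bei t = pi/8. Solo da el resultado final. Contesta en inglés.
At t = pi/8, a = -144.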